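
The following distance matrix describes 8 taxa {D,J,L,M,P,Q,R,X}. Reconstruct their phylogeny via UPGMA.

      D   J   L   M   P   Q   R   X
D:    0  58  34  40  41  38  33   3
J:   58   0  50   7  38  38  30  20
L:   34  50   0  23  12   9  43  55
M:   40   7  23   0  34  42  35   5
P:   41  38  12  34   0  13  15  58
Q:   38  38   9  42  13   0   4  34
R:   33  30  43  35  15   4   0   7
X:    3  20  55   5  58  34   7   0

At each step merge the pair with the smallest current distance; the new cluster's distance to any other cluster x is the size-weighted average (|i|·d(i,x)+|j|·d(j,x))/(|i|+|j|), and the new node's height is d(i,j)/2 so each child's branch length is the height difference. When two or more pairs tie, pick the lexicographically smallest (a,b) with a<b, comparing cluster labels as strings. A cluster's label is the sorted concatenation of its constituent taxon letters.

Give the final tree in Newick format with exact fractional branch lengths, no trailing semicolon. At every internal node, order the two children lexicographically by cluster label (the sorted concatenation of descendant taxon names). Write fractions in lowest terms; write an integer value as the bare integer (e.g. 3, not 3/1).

(((D:3/2,X:3/2):111/8,(J:7/2,M:7/2):95/8):49/16,((L:6,P:6):4,(Q:2,R:2):8):135/16)

step 1: merge (D,X) at d=3; branch lengths D→3/2, X→3/2; new cluster DX
  updated: d(DX,J)=39, d(DX,L)=89/2, d(DX,M)=45/2, d(DX,P)=99/2, d(DX,Q)=36, d(DX,R)=20
step 2: merge (Q,R) at d=4; branch lengths Q→2, R→2; new cluster QR
  updated: d(DX,QR)=28, d(J,QR)=34, d(L,QR)=26, d(M,QR)=77/2, d(P,QR)=14
step 3: merge (J,M) at d=7; branch lengths J→7/2, M→7/2; new cluster JM
  updated: d(DX,JM)=123/4, d(JM,L)=73/2, d(JM,P)=36, d(JM,QR)=145/4
step 4: merge (L,P) at d=12; branch lengths L→6, P→6; new cluster LP
  updated: d(DX,LP)=47, d(JM,LP)=145/4, d(LP,QR)=20
step 5: merge (LP,QR) at d=20; branch lengths LP→4, QR→8; new cluster LPQR
  updated: d(DX,LPQR)=75/2, d(JM,LPQR)=145/4
step 6: merge (DX,JM) at d=123/4; branch lengths DX→111/8, JM→95/8; new cluster DJMX
  updated: d(DJMX,LPQR)=295/8
step 7: merge (DJMX,LPQR) at d=295/8; branch lengths DJMX→49/16, LPQR→135/16; new cluster DJLMPQRX
final tree: (((D:3/2,X:3/2):111/8,(J:7/2,M:7/2):95/8):49/16,((L:6,P:6):4,(Q:2,R:2):8):135/16)
total length: 301/4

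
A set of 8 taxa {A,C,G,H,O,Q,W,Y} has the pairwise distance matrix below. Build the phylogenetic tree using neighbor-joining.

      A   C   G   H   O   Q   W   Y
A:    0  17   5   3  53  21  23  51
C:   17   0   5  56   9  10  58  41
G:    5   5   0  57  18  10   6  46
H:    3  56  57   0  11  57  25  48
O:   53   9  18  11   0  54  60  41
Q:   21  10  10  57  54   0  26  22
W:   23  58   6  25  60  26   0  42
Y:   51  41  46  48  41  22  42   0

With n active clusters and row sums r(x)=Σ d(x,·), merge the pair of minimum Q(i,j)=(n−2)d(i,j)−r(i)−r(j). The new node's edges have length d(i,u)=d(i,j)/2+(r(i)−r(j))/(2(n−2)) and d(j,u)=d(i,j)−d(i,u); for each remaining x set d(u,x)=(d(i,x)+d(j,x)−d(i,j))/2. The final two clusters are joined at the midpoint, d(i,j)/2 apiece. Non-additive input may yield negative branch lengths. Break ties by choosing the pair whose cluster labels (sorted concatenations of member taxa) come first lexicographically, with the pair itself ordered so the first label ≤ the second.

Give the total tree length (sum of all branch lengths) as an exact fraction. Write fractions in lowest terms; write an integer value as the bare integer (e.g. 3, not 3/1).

step 1: merge (H,O) at d=11, Q=-437; branch lengths H→77/12, O→55/12; new cluster HO
  updated: d(A,HO)=45/2, d(C,HO)=27, d(G,HO)=32, d(HO,Q)=50, d(HO,W)=37, d(HO,Y)=39
step 2: merge (Q,Y) at d=22, Q=-270; branch lengths Q→4/5, Y→106/5; new cluster QY
  updated: d(A,QY)=25, d(C,QY)=29/2, d(G,QY)=17, d(HO,QY)=67/2, d(QY,W)=23
step 3: merge (G,W) at d=6, Q=-188; branch lengths G→-29/4, W→53/4; new cluster GW
  updated: d(A,GW)=11, d(C,GW)=57/2, d(GW,HO)=63/2, d(GW,QY)=17
step 4: merge (C,QY) at d=29/2, Q=-267/2; branch lengths C→27/4, QY→31/4; new cluster CQY
  updated: d(A,CQY)=55/4, d(CQY,GW)=31/2, d(CQY,HO)=23
step 5: merge (A,GW) at d=11, Q=-333/4; branch lengths A→45/16, GW→131/16; new cluster AGW
  updated: d(AGW,CQY)=73/8, d(AGW,HO)=43/2
step 6: merge (AGW,CQY) at d=73/8, Q=-429/8; branch lengths AGW→61/16, CQY→85/16; new cluster ACGQWY
  updated: d(ACGQWY,HO)=283/16
step 7: merge (ACGQWY,HO) at d=283/16; branch lengths ACGQWY→283/32, HO→283/32; new cluster ACGHOQWY
final tree: (((A:45/16,(G:-29/4,W:53/4):131/16):61/16,(C:27/4,(Q:4/5,Y:106/5):31/4):85/16):283/32,(H:77/12,O:55/12):283/32)
total length: 1461/16

1461/16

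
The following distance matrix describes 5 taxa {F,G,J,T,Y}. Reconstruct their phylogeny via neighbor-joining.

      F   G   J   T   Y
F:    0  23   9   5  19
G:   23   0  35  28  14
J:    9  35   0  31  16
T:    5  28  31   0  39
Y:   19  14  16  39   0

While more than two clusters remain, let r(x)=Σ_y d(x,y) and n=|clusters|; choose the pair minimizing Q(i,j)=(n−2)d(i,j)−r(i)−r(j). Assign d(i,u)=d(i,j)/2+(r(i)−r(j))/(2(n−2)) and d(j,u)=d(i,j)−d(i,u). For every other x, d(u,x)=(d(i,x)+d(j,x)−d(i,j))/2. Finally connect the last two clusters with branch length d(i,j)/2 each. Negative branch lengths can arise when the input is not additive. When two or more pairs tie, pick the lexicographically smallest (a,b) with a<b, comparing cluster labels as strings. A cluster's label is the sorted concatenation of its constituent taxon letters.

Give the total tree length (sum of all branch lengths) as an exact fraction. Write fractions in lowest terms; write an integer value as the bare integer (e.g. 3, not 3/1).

1. join G+Y (d=14, Q=-146) ⇒ GY; edges |G|=9, |Y|=5
  updated: d(F,GY)=14, d(GY,J)=37/2, d(GY,T)=53/2
2. join F+T (d=5, Q=-161/2) ⇒ FT; edges |F|=-49/8, |T|=89/8
  updated: d(FT,GY)=71/4, d(FT,J)=35/2
3. join FT+GY (d=71/4, Q=-215/4) ⇒ FGTY; edges |FT|=67/8, |GY|=75/8
  updated: d(FGTY,J)=73/8
4. join FGTY+J (d=73/8) ⇒ FGJTY; edges |FGTY|=73/16, |J|=73/16
final tree: (((F:-49/8,T:89/8):67/8,(G:9,Y:5):75/8):73/16,J:73/16)
total length: 367/8

367/8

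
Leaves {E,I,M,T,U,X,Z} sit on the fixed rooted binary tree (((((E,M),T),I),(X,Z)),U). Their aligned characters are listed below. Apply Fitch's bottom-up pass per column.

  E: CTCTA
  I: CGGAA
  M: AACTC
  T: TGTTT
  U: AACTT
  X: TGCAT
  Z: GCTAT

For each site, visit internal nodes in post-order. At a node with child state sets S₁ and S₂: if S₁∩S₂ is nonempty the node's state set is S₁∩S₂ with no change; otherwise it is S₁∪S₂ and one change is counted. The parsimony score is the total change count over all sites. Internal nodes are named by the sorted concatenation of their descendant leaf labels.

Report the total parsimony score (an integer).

site 0, node EM: E={C} ∪ M={A} → {A,C} (+1)
site 0, node EMT: EM={A,C} ∪ T={T} → {A,C,T} (+1)
site 0, node EIMT: EMT={A,C,T} ∩ I={C} → {C} (+0)
site 0, node XZ: X={T} ∪ Z={G} → {G,T} (+1)
site 0, node EIMTXZ: EIMT={C} ∪ XZ={G,T} → {C,G,T} (+1)
site 0, node EIMTUXZ: EIMTXZ={C,G,T} ∪ U={A} → {A,C,G,T} (+1)
site 1, node EM: E={T} ∪ M={A} → {A,T} (+1)
site 1, node EMT: EM={A,T} ∪ T={G} → {A,G,T} (+1)
site 1, node EIMT: EMT={A,G,T} ∩ I={G} → {G} (+0)
site 1, node XZ: X={G} ∪ Z={C} → {C,G} (+1)
site 1, node EIMTXZ: EIMT={G} ∩ XZ={C,G} → {G} (+0)
site 1, node EIMTUXZ: EIMTXZ={G} ∪ U={A} → {A,G} (+1)
site 2, node EM: E={C} ∩ M={C} → {C} (+0)
site 2, node EMT: EM={C} ∪ T={T} → {C,T} (+1)
site 2, node EIMT: EMT={C,T} ∪ I={G} → {C,G,T} (+1)
site 2, node XZ: X={C} ∪ Z={T} → {C,T} (+1)
site 2, node EIMTXZ: EIMT={C,G,T} ∩ XZ={C,T} → {C,T} (+0)
site 2, node EIMTUXZ: EIMTXZ={C,T} ∩ U={C} → {C} (+0)
site 3, node EM: E={T} ∩ M={T} → {T} (+0)
site 3, node EMT: EM={T} ∩ T={T} → {T} (+0)
site 3, node EIMT: EMT={T} ∪ I={A} → {A,T} (+1)
site 3, node XZ: X={A} ∩ Z={A} → {A} (+0)
site 3, node EIMTXZ: EIMT={A,T} ∩ XZ={A} → {A} (+0)
site 3, node EIMTUXZ: EIMTXZ={A} ∪ U={T} → {A,T} (+1)
site 4, node EM: E={A} ∪ M={C} → {A,C} (+1)
site 4, node EMT: EM={A,C} ∪ T={T} → {A,C,T} (+1)
site 4, node EIMT: EMT={A,C,T} ∩ I={A} → {A} (+0)
site 4, node XZ: X={T} ∩ Z={T} → {T} (+0)
site 4, node EIMTXZ: EIMT={A} ∪ XZ={T} → {A,T} (+1)
site 4, node EIMTUXZ: EIMTXZ={A,T} ∩ U={T} → {T} (+0)
per-site changes: [5, 4, 3, 2, 3]; total = 17

17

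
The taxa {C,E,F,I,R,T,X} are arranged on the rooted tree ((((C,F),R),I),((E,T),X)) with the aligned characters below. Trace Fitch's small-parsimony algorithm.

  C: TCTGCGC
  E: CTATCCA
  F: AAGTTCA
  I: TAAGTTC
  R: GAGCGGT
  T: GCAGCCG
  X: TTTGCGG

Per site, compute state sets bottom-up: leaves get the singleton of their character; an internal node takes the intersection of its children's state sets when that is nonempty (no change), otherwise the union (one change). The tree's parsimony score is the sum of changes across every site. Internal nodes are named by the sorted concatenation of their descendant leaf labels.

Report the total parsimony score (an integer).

23

site 0, node CF: C={T} ∪ F={A} → {A,T} (+1)
site 0, node CFR: CF={A,T} ∪ R={G} → {A,G,T} (+1)
site 0, node CFIR: CFR={A,G,T} ∩ I={T} → {T} (+0)
site 0, node ET: E={C} ∪ T={G} → {C,G} (+1)
site 0, node ETX: ET={C,G} ∪ X={T} → {C,G,T} (+1)
site 0, node CEFIRTX: CFIR={T} ∩ ETX={C,G,T} → {T} (+0)
site 1, node CF: C={C} ∪ F={A} → {A,C} (+1)
site 1, node CFR: CF={A,C} ∩ R={A} → {A} (+0)
site 1, node CFIR: CFR={A} ∩ I={A} → {A} (+0)
site 1, node ET: E={T} ∪ T={C} → {C,T} (+1)
site 1, node ETX: ET={C,T} ∩ X={T} → {T} (+0)
site 1, node CEFIRTX: CFIR={A} ∪ ETX={T} → {A,T} (+1)
site 2, node CF: C={T} ∪ F={G} → {G,T} (+1)
site 2, node CFR: CF={G,T} ∩ R={G} → {G} (+0)
site 2, node CFIR: CFR={G} ∪ I={A} → {A,G} (+1)
site 2, node ET: E={A} ∩ T={A} → {A} (+0)
site 2, node ETX: ET={A} ∪ X={T} → {A,T} (+1)
site 2, node CEFIRTX: CFIR={A,G} ∩ ETX={A,T} → {A} (+0)
site 3, node CF: C={G} ∪ F={T} → {G,T} (+1)
site 3, node CFR: CF={G,T} ∪ R={C} → {C,G,T} (+1)
site 3, node CFIR: CFR={C,G,T} ∩ I={G} → {G} (+0)
site 3, node ET: E={T} ∪ T={G} → {G,T} (+1)
site 3, node ETX: ET={G,T} ∩ X={G} → {G} (+0)
site 3, node CEFIRTX: CFIR={G} ∩ ETX={G} → {G} (+0)
site 4, node CF: C={C} ∪ F={T} → {C,T} (+1)
site 4, node CFR: CF={C,T} ∪ R={G} → {C,G,T} (+1)
site 4, node CFIR: CFR={C,G,T} ∩ I={T} → {T} (+0)
site 4, node ET: E={C} ∩ T={C} → {C} (+0)
site 4, node ETX: ET={C} ∩ X={C} → {C} (+0)
site 4, node CEFIRTX: CFIR={T} ∪ ETX={C} → {C,T} (+1)
site 5, node CF: C={G} ∪ F={C} → {C,G} (+1)
site 5, node CFR: CF={C,G} ∩ R={G} → {G} (+0)
site 5, node CFIR: CFR={G} ∪ I={T} → {G,T} (+1)
site 5, node ET: E={C} ∩ T={C} → {C} (+0)
site 5, node ETX: ET={C} ∪ X={G} → {C,G} (+1)
site 5, node CEFIRTX: CFIR={G,T} ∩ ETX={C,G} → {G} (+0)
site 6, node CF: C={C} ∪ F={A} → {A,C} (+1)
site 6, node CFR: CF={A,C} ∪ R={T} → {A,C,T} (+1)
site 6, node CFIR: CFR={A,C,T} ∩ I={C} → {C} (+0)
site 6, node ET: E={A} ∪ T={G} → {A,G} (+1)
site 6, node ETX: ET={A,G} ∩ X={G} → {G} (+0)
site 6, node CEFIRTX: CFIR={C} ∪ ETX={G} → {C,G} (+1)
per-site changes: [4, 3, 3, 3, 3, 3, 4]; total = 23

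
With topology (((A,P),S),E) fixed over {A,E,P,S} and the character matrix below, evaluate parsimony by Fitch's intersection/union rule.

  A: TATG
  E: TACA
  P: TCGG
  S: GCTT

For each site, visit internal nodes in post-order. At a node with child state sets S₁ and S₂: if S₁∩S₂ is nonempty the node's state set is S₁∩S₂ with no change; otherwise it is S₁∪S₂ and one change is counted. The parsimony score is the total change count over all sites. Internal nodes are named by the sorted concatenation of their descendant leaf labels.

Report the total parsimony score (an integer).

AP@0: {T} ∩ {T} = {T} (intersection, +0)
APS@0: {T} ∪ {G} = {G,T} (union, +1)
AEPS@0: {G,T} ∩ {T} = {T} (intersection, +0)
AP@1: {A} ∪ {C} = {A,C} (union, +1)
APS@1: {A,C} ∩ {C} = {C} (intersection, +0)
AEPS@1: {C} ∪ {A} = {A,C} (union, +1)
AP@2: {T} ∪ {G} = {G,T} (union, +1)
APS@2: {G,T} ∩ {T} = {T} (intersection, +0)
AEPS@2: {T} ∪ {C} = {C,T} (union, +1)
AP@3: {G} ∩ {G} = {G} (intersection, +0)
APS@3: {G} ∪ {T} = {G,T} (union, +1)
AEPS@3: {G,T} ∪ {A} = {A,G,T} (union, +1)
per-site changes: [1, 2, 2, 2]; total = 7

7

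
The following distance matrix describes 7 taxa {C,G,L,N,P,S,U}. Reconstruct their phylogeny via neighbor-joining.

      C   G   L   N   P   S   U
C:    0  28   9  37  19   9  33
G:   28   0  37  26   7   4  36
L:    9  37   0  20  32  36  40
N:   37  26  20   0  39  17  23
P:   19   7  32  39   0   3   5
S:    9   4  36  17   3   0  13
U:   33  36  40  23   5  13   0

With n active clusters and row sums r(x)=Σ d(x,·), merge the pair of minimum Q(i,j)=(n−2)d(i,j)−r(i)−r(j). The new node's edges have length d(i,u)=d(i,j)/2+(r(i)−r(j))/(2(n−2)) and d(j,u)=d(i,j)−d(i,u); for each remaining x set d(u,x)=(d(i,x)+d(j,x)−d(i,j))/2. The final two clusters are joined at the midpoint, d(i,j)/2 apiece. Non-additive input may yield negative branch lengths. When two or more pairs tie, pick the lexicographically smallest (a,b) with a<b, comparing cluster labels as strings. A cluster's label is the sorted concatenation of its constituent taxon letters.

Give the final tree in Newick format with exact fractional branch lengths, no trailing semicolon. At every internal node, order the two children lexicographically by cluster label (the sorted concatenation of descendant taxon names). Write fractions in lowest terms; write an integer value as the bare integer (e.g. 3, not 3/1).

(((((C:3/5,L:42/5):47/4,N:49/4):49/8,(P:-7/4,U:27/4):65/8):17/8,G:31/4):-15/8,S:-15/8)

step 1: merge (C,L) at d=9, Q=-264; branch lengths C→3/5, L→42/5; new cluster CL
  updated: d(CL,G)=28, d(CL,N)=24, d(CL,P)=21, d(CL,S)=18, d(CL,U)=32
step 2: merge (P,U) at d=5, Q=-164; branch lengths P→-7/4, U→27/4; new cluster PU
  updated: d(CL,PU)=24, d(G,PU)=19, d(N,PU)=57/2, d(PU,S)=11/2
step 3: merge (CL,N) at d=24, Q=-235/2; branch lengths CL→47/4, N→49/4; new cluster CLN
  updated: d(CLN,G)=15, d(CLN,PU)=57/4, d(CLN,S)=11/2
step 4: merge (CLN,PU) at d=57/4, Q=-45; branch lengths CLN→49/8, PU→65/8; new cluster CLNPU
  updated: d(CLNPU,G)=79/8, d(CLNPU,S)=-13/8
step 5: merge (CLNPU,G) at d=79/8, Q=-49/4; branch lengths CLNPU→17/8, G→31/4; new cluster CGLNPU
  updated: d(CGLNPU,S)=-15/4
step 6: merge (CGLNPU,S) at d=-15/4; branch lengths CGLNPU→-15/8, S→-15/8; new cluster CGLNPSU
final tree: (((((C:3/5,L:42/5):47/4,N:49/4):49/8,(P:-7/4,U:27/4):65/8):17/8,G:31/4):-15/8,S:-15/8)
total length: 467/8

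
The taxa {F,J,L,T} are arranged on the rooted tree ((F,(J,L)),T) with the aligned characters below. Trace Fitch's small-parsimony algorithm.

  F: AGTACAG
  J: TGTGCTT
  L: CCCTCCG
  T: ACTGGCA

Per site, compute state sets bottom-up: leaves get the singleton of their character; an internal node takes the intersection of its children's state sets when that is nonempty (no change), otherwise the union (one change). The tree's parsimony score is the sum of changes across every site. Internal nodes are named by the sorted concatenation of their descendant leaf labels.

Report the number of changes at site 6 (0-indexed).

2

JL@0: {T} ∪ {C} = {C,T} (union, +1)
FJL@0: {A} ∪ {C,T} = {A,C,T} (union, +1)
FJLT@0: {A,C,T} ∩ {A} = {A} (intersection, +0)
JL@1: {G} ∪ {C} = {C,G} (union, +1)
FJL@1: {G} ∩ {C,G} = {G} (intersection, +0)
FJLT@1: {G} ∪ {C} = {C,G} (union, +1)
JL@2: {T} ∪ {C} = {C,T} (union, +1)
FJL@2: {T} ∩ {C,T} = {T} (intersection, +0)
FJLT@2: {T} ∩ {T} = {T} (intersection, +0)
JL@3: {G} ∪ {T} = {G,T} (union, +1)
FJL@3: {A} ∪ {G,T} = {A,G,T} (union, +1)
FJLT@3: {A,G,T} ∩ {G} = {G} (intersection, +0)
JL@4: {C} ∩ {C} = {C} (intersection, +0)
FJL@4: {C} ∩ {C} = {C} (intersection, +0)
FJLT@4: {C} ∪ {G} = {C,G} (union, +1)
JL@5: {T} ∪ {C} = {C,T} (union, +1)
FJL@5: {A} ∪ {C,T} = {A,C,T} (union, +1)
FJLT@5: {A,C,T} ∩ {C} = {C} (intersection, +0)
JL@6: {T} ∪ {G} = {G,T} (union, +1)
FJL@6: {G} ∩ {G,T} = {G} (intersection, +0)
FJLT@6: {G} ∪ {A} = {A,G} (union, +1)
per-site changes: [2, 2, 1, 2, 1, 2, 2]; total = 12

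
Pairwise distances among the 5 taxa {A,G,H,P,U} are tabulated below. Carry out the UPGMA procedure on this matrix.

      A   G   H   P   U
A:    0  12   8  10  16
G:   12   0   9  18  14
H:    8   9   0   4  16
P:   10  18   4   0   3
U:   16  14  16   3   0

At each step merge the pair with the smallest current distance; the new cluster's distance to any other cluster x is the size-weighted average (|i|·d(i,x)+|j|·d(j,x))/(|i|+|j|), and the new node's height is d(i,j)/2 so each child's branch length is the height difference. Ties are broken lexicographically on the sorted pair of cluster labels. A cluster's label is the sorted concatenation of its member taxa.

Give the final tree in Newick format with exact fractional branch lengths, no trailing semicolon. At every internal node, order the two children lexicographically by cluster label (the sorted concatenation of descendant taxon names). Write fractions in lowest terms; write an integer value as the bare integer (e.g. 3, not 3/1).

step 1: merge (P,U) at d=3; branch lengths P→3/2, U→3/2; new cluster PU
  updated: d(A,PU)=13, d(G,PU)=16, d(H,PU)=10
step 2: merge (A,H) at d=8; branch lengths A→4, H→4; new cluster AH
  updated: d(AH,G)=21/2, d(AH,PU)=23/2
step 3: merge (AH,G) at d=21/2; branch lengths AH→5/4, G→21/4; new cluster AGH
  updated: d(AGH,PU)=13
step 4: merge (AGH,PU) at d=13; branch lengths AGH→5/4, PU→5; new cluster AGHPU
final tree: (((A:4,H:4):5/4,G:21/4):5/4,(P:3/2,U:3/2):5)
total length: 95/4

(((A:4,H:4):5/4,G:21/4):5/4,(P:3/2,U:3/2):5)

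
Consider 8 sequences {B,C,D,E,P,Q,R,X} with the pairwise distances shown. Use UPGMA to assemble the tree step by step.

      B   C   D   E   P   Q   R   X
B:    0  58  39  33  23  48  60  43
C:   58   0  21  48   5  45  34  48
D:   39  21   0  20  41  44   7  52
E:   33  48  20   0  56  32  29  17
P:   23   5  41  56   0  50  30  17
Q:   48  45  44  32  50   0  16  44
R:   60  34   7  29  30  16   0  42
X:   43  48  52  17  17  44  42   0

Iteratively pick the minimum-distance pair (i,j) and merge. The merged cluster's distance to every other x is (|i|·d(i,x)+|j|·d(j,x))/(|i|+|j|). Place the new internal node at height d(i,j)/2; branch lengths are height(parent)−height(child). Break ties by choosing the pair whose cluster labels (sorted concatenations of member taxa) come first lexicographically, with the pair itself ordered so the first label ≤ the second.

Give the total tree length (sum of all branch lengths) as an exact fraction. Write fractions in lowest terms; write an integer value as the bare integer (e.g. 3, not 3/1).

3099/28

1. join C+P (d=5) ⇒ CP; edges |C|=5/2, |P|=5/2
  updated: d(B,CP)=81/2, d(CP,D)=31, d(CP,E)=52, d(CP,Q)=95/2, d(CP,R)=32, d(CP,X)=65/2
2. join D+R (d=7) ⇒ DR; edges |D|=7/2, |R|=7/2
  updated: d(B,DR)=99/2, d(CP,DR)=63/2, d(DR,E)=49/2, d(DR,Q)=30, d(DR,X)=47
3. join E+X (d=17) ⇒ EX; edges |E|=17/2, |X|=17/2
  updated: d(B,EX)=38, d(CP,EX)=169/4, d(DR,EX)=143/4, d(EX,Q)=38
4. join DR+Q (d=30) ⇒ DQR; edges |DR|=23/2, |Q|=15
  updated: d(B,DQR)=49, d(CP,DQR)=221/6, d(DQR,EX)=73/2
5. join DQR+EX (d=73/2) ⇒ DEQRX; edges |DQR|=13/4, |EX|=39/4
  updated: d(B,DEQRX)=223/5, d(CP,DEQRX)=39
6. join CP+DEQRX (d=39) ⇒ CDEPQRX; edges |CP|=17, |DEQRX|=5/4
  updated: d(B,CDEPQRX)=304/7
7. join B+CDEPQRX (d=304/7) ⇒ BCDEPQRX; edges |B|=152/7, |CDEPQRX|=31/14
final tree: (B:152/7,((C:5/2,P:5/2):17,(((D:7/2,R:7/2):23/2,Q:15):13/4,(E:17/2,X:17/2):39/4):5/4):31/14)
total length: 3099/28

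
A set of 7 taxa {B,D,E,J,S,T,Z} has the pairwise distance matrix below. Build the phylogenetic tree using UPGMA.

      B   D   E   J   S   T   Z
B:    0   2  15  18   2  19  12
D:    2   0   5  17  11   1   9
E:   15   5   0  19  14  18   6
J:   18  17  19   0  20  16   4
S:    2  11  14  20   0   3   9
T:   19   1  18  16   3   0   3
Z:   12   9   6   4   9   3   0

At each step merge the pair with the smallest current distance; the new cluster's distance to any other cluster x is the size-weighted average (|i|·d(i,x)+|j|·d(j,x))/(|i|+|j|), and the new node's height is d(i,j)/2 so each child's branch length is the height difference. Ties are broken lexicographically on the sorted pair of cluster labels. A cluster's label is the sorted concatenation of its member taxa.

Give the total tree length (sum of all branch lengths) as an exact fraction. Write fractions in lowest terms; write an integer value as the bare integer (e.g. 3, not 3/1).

217/8

iteration 1: select D,T (d=1); attach at lengths (1/2, 1/2); label the merged cluster DT
  updated: d(B,DT)=21/2, d(DT,E)=23/2, d(DT,J)=33/2, d(DT,S)=7, d(DT,Z)=6
iteration 2: select B,S (d=2); attach at lengths (1, 1); label the merged cluster BS
  updated: d(BS,DT)=35/4, d(BS,E)=29/2, d(BS,J)=19, d(BS,Z)=21/2
iteration 3: select J,Z (d=4); attach at lengths (2, 2); label the merged cluster JZ
  updated: d(BS,JZ)=59/4, d(DT,JZ)=45/4, d(E,JZ)=25/2
iteration 4: select BS,DT (d=35/4); attach at lengths (27/8, 31/8); label the merged cluster BDST
  updated: d(BDST,E)=13, d(BDST,JZ)=13
iteration 5: select E,JZ (d=25/2); attach at lengths (25/4, 17/4); label the merged cluster EJZ
  updated: d(BDST,EJZ)=13
iteration 6: select BDST,EJZ (d=13); attach at lengths (17/8, 1/4); label the merged cluster BDEJSTZ
final tree: (((B:1,S:1):27/8,(D:1/2,T:1/2):31/8):17/8,(E:25/4,(J:2,Z:2):17/4):1/4)
total length: 217/8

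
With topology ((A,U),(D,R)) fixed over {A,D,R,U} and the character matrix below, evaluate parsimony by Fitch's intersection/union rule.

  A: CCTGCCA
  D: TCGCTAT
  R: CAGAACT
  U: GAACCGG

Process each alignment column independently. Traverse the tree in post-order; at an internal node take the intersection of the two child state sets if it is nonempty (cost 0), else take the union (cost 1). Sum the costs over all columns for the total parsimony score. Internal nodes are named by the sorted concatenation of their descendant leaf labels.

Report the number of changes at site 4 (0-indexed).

site 0, node AU: A={C} ∪ U={G} → {C,G} (+1)
site 0, node DR: D={T} ∪ R={C} → {C,T} (+1)
site 0, node ADRU: AU={C,G} ∩ DR={C,T} → {C} (+0)
site 1, node AU: A={C} ∪ U={A} → {A,C} (+1)
site 1, node DR: D={C} ∪ R={A} → {A,C} (+1)
site 1, node ADRU: AU={A,C} ∩ DR={A,C} → {A,C} (+0)
site 2, node AU: A={T} ∪ U={A} → {A,T} (+1)
site 2, node DR: D={G} ∩ R={G} → {G} (+0)
site 2, node ADRU: AU={A,T} ∪ DR={G} → {A,G,T} (+1)
site 3, node AU: A={G} ∪ U={C} → {C,G} (+1)
site 3, node DR: D={C} ∪ R={A} → {A,C} (+1)
site 3, node ADRU: AU={C,G} ∩ DR={A,C} → {C} (+0)
site 4, node AU: A={C} ∩ U={C} → {C} (+0)
site 4, node DR: D={T} ∪ R={A} → {A,T} (+1)
site 4, node ADRU: AU={C} ∪ DR={A,T} → {A,C,T} (+1)
site 5, node AU: A={C} ∪ U={G} → {C,G} (+1)
site 5, node DR: D={A} ∪ R={C} → {A,C} (+1)
site 5, node ADRU: AU={C,G} ∩ DR={A,C} → {C} (+0)
site 6, node AU: A={A} ∪ U={G} → {A,G} (+1)
site 6, node DR: D={T} ∩ R={T} → {T} (+0)
site 6, node ADRU: AU={A,G} ∪ DR={T} → {A,G,T} (+1)
per-site changes: [2, 2, 2, 2, 2, 2, 2]; total = 14

2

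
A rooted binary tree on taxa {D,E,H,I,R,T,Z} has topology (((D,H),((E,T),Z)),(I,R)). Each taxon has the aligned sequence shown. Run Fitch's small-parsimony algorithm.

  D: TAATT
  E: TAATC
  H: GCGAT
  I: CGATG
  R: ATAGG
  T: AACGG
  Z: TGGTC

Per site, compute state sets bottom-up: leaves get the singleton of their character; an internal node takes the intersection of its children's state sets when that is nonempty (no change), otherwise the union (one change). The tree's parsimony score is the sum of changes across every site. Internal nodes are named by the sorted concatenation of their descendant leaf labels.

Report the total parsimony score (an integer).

DH@0: {T} ∪ {G} = {G,T} (union, +1)
ET@0: {T} ∪ {A} = {A,T} (union, +1)
ETZ@0: {A,T} ∩ {T} = {T} (intersection, +0)
DEHTZ@0: {G,T} ∩ {T} = {T} (intersection, +0)
IR@0: {C} ∪ {A} = {A,C} (union, +1)
DEHIRTZ@0: {T} ∪ {A,C} = {A,C,T} (union, +1)
DH@1: {A} ∪ {C} = {A,C} (union, +1)
ET@1: {A} ∩ {A} = {A} (intersection, +0)
ETZ@1: {A} ∪ {G} = {A,G} (union, +1)
DEHTZ@1: {A,C} ∩ {A,G} = {A} (intersection, +0)
IR@1: {G} ∪ {T} = {G,T} (union, +1)
DEHIRTZ@1: {A} ∪ {G,T} = {A,G,T} (union, +1)
DH@2: {A} ∪ {G} = {A,G} (union, +1)
ET@2: {A} ∪ {C} = {A,C} (union, +1)
ETZ@2: {A,C} ∪ {G} = {A,C,G} (union, +1)
DEHTZ@2: {A,G} ∩ {A,C,G} = {A,G} (intersection, +0)
IR@2: {A} ∩ {A} = {A} (intersection, +0)
DEHIRTZ@2: {A,G} ∩ {A} = {A} (intersection, +0)
DH@3: {T} ∪ {A} = {A,T} (union, +1)
ET@3: {T} ∪ {G} = {G,T} (union, +1)
ETZ@3: {G,T} ∩ {T} = {T} (intersection, +0)
DEHTZ@3: {A,T} ∩ {T} = {T} (intersection, +0)
IR@3: {T} ∪ {G} = {G,T} (union, +1)
DEHIRTZ@3: {T} ∩ {G,T} = {T} (intersection, +0)
DH@4: {T} ∩ {T} = {T} (intersection, +0)
ET@4: {C} ∪ {G} = {C,G} (union, +1)
ETZ@4: {C,G} ∩ {C} = {C} (intersection, +0)
DEHTZ@4: {T} ∪ {C} = {C,T} (union, +1)
IR@4: {G} ∩ {G} = {G} (intersection, +0)
DEHIRTZ@4: {C,T} ∪ {G} = {C,G,T} (union, +1)
per-site changes: [4, 4, 3, 3, 3]; total = 17

17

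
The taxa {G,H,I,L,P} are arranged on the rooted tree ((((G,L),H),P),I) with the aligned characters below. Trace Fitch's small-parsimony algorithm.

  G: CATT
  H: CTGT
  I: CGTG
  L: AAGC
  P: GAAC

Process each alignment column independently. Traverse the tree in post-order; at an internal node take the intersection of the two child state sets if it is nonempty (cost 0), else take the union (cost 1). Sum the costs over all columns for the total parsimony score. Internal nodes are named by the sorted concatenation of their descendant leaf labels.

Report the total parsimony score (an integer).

10

GL@0: {C} ∪ {A} = {A,C} (union, +1)
GHL@0: {A,C} ∩ {C} = {C} (intersection, +0)
GHLP@0: {C} ∪ {G} = {C,G} (union, +1)
GHILP@0: {C,G} ∩ {C} = {C} (intersection, +0)
GL@1: {A} ∩ {A} = {A} (intersection, +0)
GHL@1: {A} ∪ {T} = {A,T} (union, +1)
GHLP@1: {A,T} ∩ {A} = {A} (intersection, +0)
GHILP@1: {A} ∪ {G} = {A,G} (union, +1)
GL@2: {T} ∪ {G} = {G,T} (union, +1)
GHL@2: {G,T} ∩ {G} = {G} (intersection, +0)
GHLP@2: {G} ∪ {A} = {A,G} (union, +1)
GHILP@2: {A,G} ∪ {T} = {A,G,T} (union, +1)
GL@3: {T} ∪ {C} = {C,T} (union, +1)
GHL@3: {C,T} ∩ {T} = {T} (intersection, +0)
GHLP@3: {T} ∪ {C} = {C,T} (union, +1)
GHILP@3: {C,T} ∪ {G} = {C,G,T} (union, +1)
per-site changes: [2, 2, 3, 3]; total = 10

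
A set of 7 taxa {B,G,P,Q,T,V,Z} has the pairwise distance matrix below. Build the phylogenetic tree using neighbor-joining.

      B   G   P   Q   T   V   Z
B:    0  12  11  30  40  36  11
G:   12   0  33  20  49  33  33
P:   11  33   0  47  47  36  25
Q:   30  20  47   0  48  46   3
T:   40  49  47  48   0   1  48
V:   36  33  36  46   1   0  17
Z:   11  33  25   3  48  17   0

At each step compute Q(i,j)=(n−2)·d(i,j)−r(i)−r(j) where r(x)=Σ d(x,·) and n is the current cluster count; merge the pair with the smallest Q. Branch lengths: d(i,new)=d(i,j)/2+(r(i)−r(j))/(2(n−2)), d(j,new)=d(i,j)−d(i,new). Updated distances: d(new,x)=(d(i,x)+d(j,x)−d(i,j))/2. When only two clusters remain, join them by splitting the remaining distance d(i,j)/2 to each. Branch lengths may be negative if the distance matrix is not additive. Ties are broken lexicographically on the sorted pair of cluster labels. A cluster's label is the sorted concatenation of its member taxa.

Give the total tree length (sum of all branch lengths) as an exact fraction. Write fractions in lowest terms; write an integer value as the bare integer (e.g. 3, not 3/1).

145/2

iteration 1: select T,V (d=1, Q=-397); attach at lengths (69/10, -59/10); label the merged cluster TV
  updated: d(B,TV)=75/2, d(G,TV)=81/2, d(P,TV)=41, d(Q,TV)=93/2, d(TV,Z)=32
iteration 2: select Q,Z (d=3, Q=-477/2); attach at lengths (109/16, -61/16); label the merged cluster QZ
  updated: d(B,QZ)=19, d(G,QZ)=25, d(P,QZ)=69/2, d(QZ,TV)=151/4
iteration 3: select B,P (d=11, Q=-166); attach at lengths (-7/6, 73/6); label the merged cluster BP
  updated: d(BP,G)=17, d(BP,QZ)=85/4, d(BP,TV)=135/4
iteration 4: select BP,G (d=17, Q=-241/2); attach at lengths (47/8, 89/8); label the merged cluster BGP
  updated: d(BGP,QZ)=117/8, d(BGP,TV)=229/8
iteration 5: select BGP,QZ (d=117/8, Q=-81); attach at lengths (11/4, 95/8); label the merged cluster BGPQZ
  updated: d(BGPQZ,TV)=207/8
iteration 6: select BGPQZ,TV (d=207/8); attach at lengths (207/16, 207/16); label the merged cluster BGPQTVZ
final tree: ((((B:-7/6,P:73/6):47/8,G:89/8):11/4,(Q:109/16,Z:-61/16):95/8):207/16,(T:69/10,V:-59/10):207/16)
total length: 145/2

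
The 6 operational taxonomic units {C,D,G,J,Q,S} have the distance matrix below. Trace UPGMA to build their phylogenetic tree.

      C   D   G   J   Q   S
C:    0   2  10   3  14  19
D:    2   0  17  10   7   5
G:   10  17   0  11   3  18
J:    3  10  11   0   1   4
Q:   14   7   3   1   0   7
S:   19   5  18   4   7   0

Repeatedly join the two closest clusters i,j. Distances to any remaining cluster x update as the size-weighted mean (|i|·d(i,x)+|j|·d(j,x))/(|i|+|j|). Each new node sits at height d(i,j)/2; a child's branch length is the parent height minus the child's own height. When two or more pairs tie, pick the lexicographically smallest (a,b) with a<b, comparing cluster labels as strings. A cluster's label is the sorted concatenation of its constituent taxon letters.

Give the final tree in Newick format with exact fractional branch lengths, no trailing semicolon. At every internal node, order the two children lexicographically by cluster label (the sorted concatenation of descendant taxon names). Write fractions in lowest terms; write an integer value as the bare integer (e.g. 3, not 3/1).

(((C:1,D:1):23/6,((J:1/2,Q:1/2):9/4,S:11/4):25/12):16/15,G:59/10)

iteration 1: select J,Q (d=1); attach at lengths (1/2, 1/2); label the merged cluster JQ
  updated: d(C,JQ)=17/2, d(D,JQ)=17/2, d(G,JQ)=7, d(JQ,S)=11/2
iteration 2: select C,D (d=2); attach at lengths (1, 1); label the merged cluster CD
  updated: d(CD,G)=27/2, d(CD,JQ)=17/2, d(CD,S)=12
iteration 3: select JQ,S (d=11/2); attach at lengths (9/4, 11/4); label the merged cluster JQS
  updated: d(CD,JQS)=29/3, d(G,JQS)=32/3
iteration 4: select CD,JQS (d=29/3); attach at lengths (23/6, 25/12); label the merged cluster CDJQS
  updated: d(CDJQS,G)=59/5
iteration 5: select CDJQS,G (d=59/5); attach at lengths (16/15, 59/10); label the merged cluster CDGJQS
final tree: (((C:1,D:1):23/6,((J:1/2,Q:1/2):9/4,S:11/4):25/12):16/15,G:59/10)
total length: 1253/60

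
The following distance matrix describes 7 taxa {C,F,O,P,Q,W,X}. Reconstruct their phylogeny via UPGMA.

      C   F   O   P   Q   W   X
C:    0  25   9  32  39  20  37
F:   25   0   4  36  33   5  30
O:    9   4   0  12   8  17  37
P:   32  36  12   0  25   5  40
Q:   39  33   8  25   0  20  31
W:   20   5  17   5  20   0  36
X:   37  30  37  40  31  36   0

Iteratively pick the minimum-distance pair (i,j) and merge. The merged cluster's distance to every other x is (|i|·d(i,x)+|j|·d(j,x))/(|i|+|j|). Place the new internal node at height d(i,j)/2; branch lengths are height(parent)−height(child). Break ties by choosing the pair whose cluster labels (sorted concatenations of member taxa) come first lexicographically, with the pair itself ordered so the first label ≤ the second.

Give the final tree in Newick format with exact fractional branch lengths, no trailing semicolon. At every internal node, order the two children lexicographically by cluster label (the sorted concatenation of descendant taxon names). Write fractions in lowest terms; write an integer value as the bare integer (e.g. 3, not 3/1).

((((C:17/2,(F:2,O:2):13/2):5/3,(P:5/2,W:5/2):23/3):7/3,Q:25/2):61/12,X:211/12)

1. join F+O (d=4) ⇒ FO; edges |F|=2, |O|=2
  updated: d(C,FO)=17, d(FO,P)=24, d(FO,Q)=41/2, d(FO,W)=11, d(FO,X)=67/2
2. join P+W (d=5) ⇒ PW; edges |P|=5/2, |W|=5/2
  updated: d(C,PW)=26, d(FO,PW)=35/2, d(PW,Q)=45/2, d(PW,X)=38
3. join C+FO (d=17) ⇒ CFO; edges |C|=17/2, |FO|=13/2
  updated: d(CFO,PW)=61/3, d(CFO,Q)=80/3, d(CFO,X)=104/3
4. join CFO+PW (d=61/3) ⇒ CFOPW; edges |CFO|=5/3, |PW|=23/3
  updated: d(CFOPW,Q)=25, d(CFOPW,X)=36
5. join CFOPW+Q (d=25) ⇒ CFOPQW; edges |CFOPW|=7/3, |Q|=25/2
  updated: d(CFOPQW,X)=211/6
6. join CFOPQW+X (d=211/6) ⇒ CFOPQWX; edges |CFOPQW|=61/12, |X|=211/12
final tree: ((((C:17/2,(F:2,O:2):13/2):5/3,(P:5/2,W:5/2):23/3):7/3,Q:25/2):61/12,X:211/12)
total length: 425/6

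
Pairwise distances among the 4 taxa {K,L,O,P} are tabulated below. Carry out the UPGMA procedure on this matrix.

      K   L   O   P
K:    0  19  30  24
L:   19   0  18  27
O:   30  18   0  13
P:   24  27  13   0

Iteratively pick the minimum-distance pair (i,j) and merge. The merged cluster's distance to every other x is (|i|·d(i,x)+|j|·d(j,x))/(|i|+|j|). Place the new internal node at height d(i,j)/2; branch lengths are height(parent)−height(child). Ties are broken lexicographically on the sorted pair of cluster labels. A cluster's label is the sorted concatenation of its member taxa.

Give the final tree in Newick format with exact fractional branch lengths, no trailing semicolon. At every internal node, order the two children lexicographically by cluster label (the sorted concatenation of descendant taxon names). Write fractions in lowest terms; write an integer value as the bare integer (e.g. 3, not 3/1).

1. join O+P (d=13) ⇒ OP; edges |O|=13/2, |P|=13/2
  updated: d(K,OP)=27, d(L,OP)=45/2
2. join K+L (d=19) ⇒ KL; edges |K|=19/2, |L|=19/2
  updated: d(KL,OP)=99/4
3. join KL+OP (d=99/4) ⇒ KLOP; edges |KL|=23/8, |OP|=47/8
final tree: ((K:19/2,L:19/2):23/8,(O:13/2,P:13/2):47/8)
total length: 163/4

((K:19/2,L:19/2):23/8,(O:13/2,P:13/2):47/8)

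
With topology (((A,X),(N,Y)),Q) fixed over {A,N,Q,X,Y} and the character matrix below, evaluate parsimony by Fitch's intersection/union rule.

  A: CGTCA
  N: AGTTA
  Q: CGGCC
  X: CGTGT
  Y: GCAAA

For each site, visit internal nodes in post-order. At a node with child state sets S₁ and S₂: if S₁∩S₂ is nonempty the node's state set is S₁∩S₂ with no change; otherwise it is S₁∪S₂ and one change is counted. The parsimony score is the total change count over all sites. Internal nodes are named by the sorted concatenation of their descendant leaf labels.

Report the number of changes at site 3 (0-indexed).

site 0, node AX: A={C} ∩ X={C} → {C} (+0)
site 0, node NY: N={A} ∪ Y={G} → {A,G} (+1)
site 0, node ANXY: AX={C} ∪ NY={A,G} → {A,C,G} (+1)
site 0, node ANQXY: ANXY={A,C,G} ∩ Q={C} → {C} (+0)
site 1, node AX: A={G} ∩ X={G} → {G} (+0)
site 1, node NY: N={G} ∪ Y={C} → {C,G} (+1)
site 1, node ANXY: AX={G} ∩ NY={C,G} → {G} (+0)
site 1, node ANQXY: ANXY={G} ∩ Q={G} → {G} (+0)
site 2, node AX: A={T} ∩ X={T} → {T} (+0)
site 2, node NY: N={T} ∪ Y={A} → {A,T} (+1)
site 2, node ANXY: AX={T} ∩ NY={A,T} → {T} (+0)
site 2, node ANQXY: ANXY={T} ∪ Q={G} → {G,T} (+1)
site 3, node AX: A={C} ∪ X={G} → {C,G} (+1)
site 3, node NY: N={T} ∪ Y={A} → {A,T} (+1)
site 3, node ANXY: AX={C,G} ∪ NY={A,T} → {A,C,G,T} (+1)
site 3, node ANQXY: ANXY={A,C,G,T} ∩ Q={C} → {C} (+0)
site 4, node AX: A={A} ∪ X={T} → {A,T} (+1)
site 4, node NY: N={A} ∩ Y={A} → {A} (+0)
site 4, node ANXY: AX={A,T} ∩ NY={A} → {A} (+0)
site 4, node ANQXY: ANXY={A} ∪ Q={C} → {A,C} (+1)
per-site changes: [2, 1, 2, 3, 2]; total = 10

3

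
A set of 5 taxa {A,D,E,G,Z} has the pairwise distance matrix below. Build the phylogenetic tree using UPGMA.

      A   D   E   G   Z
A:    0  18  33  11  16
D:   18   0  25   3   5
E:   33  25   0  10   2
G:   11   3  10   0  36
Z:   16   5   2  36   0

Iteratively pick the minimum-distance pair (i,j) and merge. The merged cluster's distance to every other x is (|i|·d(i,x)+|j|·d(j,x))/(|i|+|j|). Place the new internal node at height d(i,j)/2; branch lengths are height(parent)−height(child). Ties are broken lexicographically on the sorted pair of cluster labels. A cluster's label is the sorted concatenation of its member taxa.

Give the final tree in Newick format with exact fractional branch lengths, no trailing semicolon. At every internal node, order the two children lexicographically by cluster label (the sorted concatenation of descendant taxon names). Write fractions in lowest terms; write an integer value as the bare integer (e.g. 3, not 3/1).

1. join E+Z (d=2) ⇒ EZ; edges |E|=1, |Z|=1
  updated: d(A,EZ)=49/2, d(D,EZ)=15, d(EZ,G)=23
2. join D+G (d=3) ⇒ DG; edges |D|=3/2, |G|=3/2
  updated: d(A,DG)=29/2, d(DG,EZ)=19
3. join A+DG (d=29/2) ⇒ ADG; edges |A|=29/4, |DG|=23/4
  updated: d(ADG,EZ)=125/6
4. join ADG+EZ (d=125/6) ⇒ ADEGZ; edges |ADG|=19/6, |EZ|=113/12
final tree: ((A:29/4,(D:3/2,G:3/2):23/4):19/6,(E:1,Z:1):113/12)
total length: 367/12

((A:29/4,(D:3/2,G:3/2):23/4):19/6,(E:1,Z:1):113/12)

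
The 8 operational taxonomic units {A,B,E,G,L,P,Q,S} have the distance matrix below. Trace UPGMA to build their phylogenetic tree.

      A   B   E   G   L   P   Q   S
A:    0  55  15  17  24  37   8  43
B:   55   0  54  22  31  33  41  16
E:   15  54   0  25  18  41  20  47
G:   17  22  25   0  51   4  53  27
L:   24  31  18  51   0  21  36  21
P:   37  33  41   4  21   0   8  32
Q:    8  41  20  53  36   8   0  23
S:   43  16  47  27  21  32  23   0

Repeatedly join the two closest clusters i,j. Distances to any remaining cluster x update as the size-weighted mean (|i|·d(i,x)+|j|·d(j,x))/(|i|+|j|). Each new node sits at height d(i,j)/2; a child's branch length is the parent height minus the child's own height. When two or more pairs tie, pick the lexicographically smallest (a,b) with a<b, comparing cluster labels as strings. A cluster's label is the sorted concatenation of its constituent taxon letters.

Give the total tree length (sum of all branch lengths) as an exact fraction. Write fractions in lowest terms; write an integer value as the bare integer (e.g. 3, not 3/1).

171/2

iteration 1: select G,P (d=4); attach at lengths (2, 2); label the merged cluster GP
  updated: d(A,GP)=27, d(B,GP)=55/2, d(E,GP)=33, d(GP,L)=36, d(GP,Q)=61/2, d(GP,S)=59/2
iteration 2: select A,Q (d=8); attach at lengths (4, 4); label the merged cluster AQ
  updated: d(AQ,B)=48, d(AQ,E)=35/2, d(AQ,GP)=115/4, d(AQ,L)=30, d(AQ,S)=33
iteration 3: select B,S (d=16); attach at lengths (8, 8); label the merged cluster BS
  updated: d(AQ,BS)=81/2, d(BS,E)=101/2, d(BS,GP)=57/2, d(BS,L)=26
iteration 4: select AQ,E (d=35/2); attach at lengths (19/4, 35/4); label the merged cluster AEQ
  updated: d(AEQ,BS)=263/6, d(AEQ,GP)=181/6, d(AEQ,L)=26
iteration 5: select AEQ,L (d=26); attach at lengths (17/4, 13); label the merged cluster AELQ
  updated: d(AELQ,BS)=315/8, d(AELQ,GP)=253/8
iteration 6: select BS,GP (d=57/2); attach at lengths (25/4, 49/4); label the merged cluster BGPS
  updated: d(AELQ,BGPS)=71/2
iteration 7: select AELQ,BGPS (d=71/2); attach at lengths (19/4, 7/2); label the merged cluster ABEGLPQS
final tree: ((((A:4,Q:4):19/4,E:35/4):17/4,L:13):19/4,((B:8,S:8):25/4,(G:2,P:2):49/4):7/2)
total length: 171/2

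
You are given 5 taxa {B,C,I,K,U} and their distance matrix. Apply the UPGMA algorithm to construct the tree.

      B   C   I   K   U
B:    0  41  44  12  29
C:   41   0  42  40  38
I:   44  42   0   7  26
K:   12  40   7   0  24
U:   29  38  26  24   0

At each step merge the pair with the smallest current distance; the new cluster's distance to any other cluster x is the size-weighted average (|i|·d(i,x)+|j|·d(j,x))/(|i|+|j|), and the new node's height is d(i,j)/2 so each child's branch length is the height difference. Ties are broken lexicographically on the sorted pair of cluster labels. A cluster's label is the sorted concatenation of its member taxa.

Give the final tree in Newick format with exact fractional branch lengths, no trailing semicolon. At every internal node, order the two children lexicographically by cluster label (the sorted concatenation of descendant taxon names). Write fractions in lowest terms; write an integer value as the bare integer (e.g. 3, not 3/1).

((B:85/6,((I:7/2,K:7/2):9,U:25/2):5/3):143/24,C:161/8)

iteration 1: select I,K (d=7); attach at lengths (7/2, 7/2); label the merged cluster IK
  updated: d(B,IK)=28, d(C,IK)=41, d(IK,U)=25
iteration 2: select IK,U (d=25); attach at lengths (9, 25/2); label the merged cluster IKU
  updated: d(B,IKU)=85/3, d(C,IKU)=40
iteration 3: select B,IKU (d=85/3); attach at lengths (85/6, 5/3); label the merged cluster BIKU
  updated: d(BIKU,C)=161/4
iteration 4: select BIKU,C (d=161/4); attach at lengths (143/24, 161/8); label the merged cluster BCIKU
final tree: ((B:85/6,((I:7/2,K:7/2):9,U:25/2):5/3):143/24,C:161/8)
total length: 845/12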